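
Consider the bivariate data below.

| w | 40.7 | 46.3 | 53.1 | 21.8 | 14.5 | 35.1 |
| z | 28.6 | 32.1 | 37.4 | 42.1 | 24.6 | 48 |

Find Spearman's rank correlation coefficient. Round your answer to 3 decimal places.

0.143

Rank w: 4, 5, 6, 2, 1, 3
Rank z: 2, 3, 4, 5, 1, 6
d = rank(w) − rank(z): 2, 2, 2, -3, 0, -3; Σd² = 30
ρ = 1 − 6Σd² / [n(n²−1)] = 1 − 6×30 / (6×35) = 1 − 180/210 ≈ 0.143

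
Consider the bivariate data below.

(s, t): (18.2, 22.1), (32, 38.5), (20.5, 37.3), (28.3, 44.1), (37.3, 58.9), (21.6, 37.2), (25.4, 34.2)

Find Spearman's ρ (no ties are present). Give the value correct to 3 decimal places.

Rank s: 1, 6, 2, 5, 7, 3, 4
Rank t: 1, 5, 4, 6, 7, 3, 2
d = rank(s) − rank(t): 0, 1, -2, -1, 0, 0, 2; Σd² = 10
ρ = 1 − 6Σd² / [n(n²−1)] = 1 − 6×10 / (7×48) = 1 − 60/336 ≈ 0.821

0.821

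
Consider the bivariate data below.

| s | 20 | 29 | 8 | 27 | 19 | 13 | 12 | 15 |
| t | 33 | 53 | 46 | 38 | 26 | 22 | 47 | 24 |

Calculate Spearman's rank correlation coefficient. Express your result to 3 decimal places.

0.167

Rank s: 6, 8, 1, 7, 5, 3, 2, 4
Rank t: 4, 8, 6, 5, 3, 1, 7, 2
d = rank(s) − rank(t): 2, 0, -5, 2, 2, 2, -5, 2; Σd² = 70
ρ = 1 − 6Σd² / [n(n²−1)] = 1 − 6×70 / (8×63) = 1 − 420/504 ≈ 0.167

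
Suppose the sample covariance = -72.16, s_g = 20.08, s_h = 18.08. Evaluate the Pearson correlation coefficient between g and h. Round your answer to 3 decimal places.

-0.199

r = Cov(g,h) / (s_g · s_h) = -72.16 / (20.08 × 18.08)
  = -72.16 / 363.0464 ≈ -0.199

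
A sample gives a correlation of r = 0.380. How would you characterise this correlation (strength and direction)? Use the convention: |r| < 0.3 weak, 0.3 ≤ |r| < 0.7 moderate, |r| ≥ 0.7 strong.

r = 0.380 > 0 so the relationship is positive.
|r| = 0.380, which falls in the moderate range.

moderate positive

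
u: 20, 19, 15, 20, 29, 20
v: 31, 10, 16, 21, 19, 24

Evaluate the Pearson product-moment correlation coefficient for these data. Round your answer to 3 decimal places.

n = 6, Σu = 123, Σv = 121, Σu² = 2627, Σv² = 2695, Σuv = 2501
nΣuv − ΣuΣv = 15006 − 14883 = 123
nΣu² − (Σu)² = 15762 − 15129 = 633; nΣv² − (Σv)² = 16170 − 14641 = 1529
r = 123 / √(633 × 1529) = 123 / 983.7972 ≈ 0.125

0.125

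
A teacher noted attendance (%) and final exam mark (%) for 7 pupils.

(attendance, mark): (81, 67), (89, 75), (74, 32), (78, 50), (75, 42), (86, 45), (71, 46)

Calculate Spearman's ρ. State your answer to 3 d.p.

Rank attendance: 5, 7, 2, 4, 3, 6, 1
Rank mark: 6, 7, 1, 5, 2, 3, 4
d = rank(attendance) − rank(mark): -1, 0, 1, -1, 1, 3, -3; Σd² = 22
ρ = 1 − 6Σd² / [n(n²−1)] = 1 − 6×22 / (7×48) = 1 − 132/336 ≈ 0.607

0.607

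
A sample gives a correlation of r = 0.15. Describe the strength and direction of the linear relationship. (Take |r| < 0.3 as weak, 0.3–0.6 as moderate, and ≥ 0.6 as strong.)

weak positive

r = 0.15 > 0 so the relationship is positive.
|r| = 0.15, which falls in the weak range.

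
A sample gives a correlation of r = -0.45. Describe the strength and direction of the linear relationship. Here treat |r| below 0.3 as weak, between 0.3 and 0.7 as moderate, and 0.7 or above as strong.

r = -0.45 < 0 so the relationship is negative.
|r| = 0.45, which falls in the moderate range.

moderate negative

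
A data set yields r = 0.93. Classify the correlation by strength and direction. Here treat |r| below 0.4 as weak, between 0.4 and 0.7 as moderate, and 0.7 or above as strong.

r = 0.93 > 0 so the relationship is positive.
|r| = 0.93, which falls in the strong range.

strong positive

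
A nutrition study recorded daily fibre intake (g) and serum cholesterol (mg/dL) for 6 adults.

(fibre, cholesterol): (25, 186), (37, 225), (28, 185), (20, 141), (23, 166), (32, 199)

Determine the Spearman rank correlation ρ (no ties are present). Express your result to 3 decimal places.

Rank fibre: 3, 6, 4, 1, 2, 5
Rank cholesterol: 4, 6, 3, 1, 2, 5
d = rank(fibre) − rank(cholesterol): -1, 0, 1, 0, 0, 0; Σd² = 2
ρ = 1 − 6Σd² / [n(n²−1)] = 1 − 6×2 / (6×35) = 1 − 12/210 ≈ 0.943

0.943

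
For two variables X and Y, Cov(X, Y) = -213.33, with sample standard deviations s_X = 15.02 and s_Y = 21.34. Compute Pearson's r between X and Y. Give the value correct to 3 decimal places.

-0.666

r = Cov(X,Y) / (s_X · s_Y) = -213.33 / (15.02 × 21.34)
  = -213.33 / 320.5268 ≈ -0.666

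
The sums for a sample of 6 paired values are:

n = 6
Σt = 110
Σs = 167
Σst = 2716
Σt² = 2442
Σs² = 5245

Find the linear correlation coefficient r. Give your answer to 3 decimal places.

r = (nΣst − ΣsΣt) / √[(nΣs² − (Σs)²)(nΣt² − (Σt)²)]
Numerator: 6×2716 − 167×110 = -2074
Denominator: √[(31470 − 27889)(14652 − 12100)] = √[3581 × 2552] = 3023.0303
r = -2074 / 3023.0303 ≈ -0.686

-0.686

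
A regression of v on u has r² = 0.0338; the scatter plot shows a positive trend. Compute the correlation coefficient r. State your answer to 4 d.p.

|r| = √0.0338 = 0.1838
The association is positive, so r = 0.1838.

0.1838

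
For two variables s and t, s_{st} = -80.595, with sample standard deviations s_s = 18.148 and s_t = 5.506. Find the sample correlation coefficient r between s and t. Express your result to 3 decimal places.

-0.807

r = Cov(s,t) / (s_s · s_t) = -80.595 / (18.148 × 5.506)
  = -80.595 / 99.9229 ≈ -0.807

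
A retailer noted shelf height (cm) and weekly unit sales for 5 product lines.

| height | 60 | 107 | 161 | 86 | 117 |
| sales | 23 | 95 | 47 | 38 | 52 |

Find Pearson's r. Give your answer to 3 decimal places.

0.341

n = 5, Σx = 531, Σy = 255, Σx² = 62055, Σy² = 15911, Σxy = 28464
nΣxy − ΣxΣy = 142320 − 135405 = 6915
nΣx² − (Σx)² = 310275 − 281961 = 28314; nΣy² − (Σy)² = 79555 − 65025 = 14530
r = 6915 / √(28314 × 14530) = 6915 / 20283.0575 ≈ 0.341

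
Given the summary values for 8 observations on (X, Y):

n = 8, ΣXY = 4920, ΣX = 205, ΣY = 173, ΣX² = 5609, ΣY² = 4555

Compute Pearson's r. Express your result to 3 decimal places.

0.905

r = (nΣXY − ΣXΣY) / √[(nΣX² − (ΣX)²)(nΣY² − (ΣY)²)]
Numerator: 8×4920 − 205×173 = 3895
Denominator: √[(44872 − 42025)(36440 − 29929)] = √[2847 × 6511] = 4305.4404
r = 3895 / 4305.4404 ≈ 0.905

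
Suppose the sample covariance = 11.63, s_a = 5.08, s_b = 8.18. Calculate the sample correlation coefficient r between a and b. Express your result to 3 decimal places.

r = Cov(a,b) / (s_a · s_b) = 11.63 / (5.08 × 8.18)
  = 11.63 / 41.5544 ≈ 0.280

0.280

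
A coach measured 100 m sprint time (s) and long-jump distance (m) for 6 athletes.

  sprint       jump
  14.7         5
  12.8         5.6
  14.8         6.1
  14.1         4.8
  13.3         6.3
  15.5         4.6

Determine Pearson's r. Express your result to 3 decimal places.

n = 6, Σx = 85.2, Σy = 32.4, Σx² = 1214.92, Σy² = 177.46, Σxy = 458.23
nΣxy − ΣxΣy = 2749.38 − 2760.48 = -11.1
nΣx² − (Σx)² = 7289.52 − 7259.04 = 30.48; nΣy² − (Σy)² = 1064.76 − 1049.76 = 15
r = -11.1 / √(30.48 × 15) = -11.1 / 21.3822 ≈ -0.519

-0.519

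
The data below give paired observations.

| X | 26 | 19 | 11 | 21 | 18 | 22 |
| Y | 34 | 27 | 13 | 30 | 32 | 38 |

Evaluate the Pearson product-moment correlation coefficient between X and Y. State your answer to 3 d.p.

n = 6, ΣX = 117, ΣY = 174, ΣX² = 2407, ΣY² = 5422, ΣXY = 3582
nΣXY − ΣXΣY = 21492 − 20358 = 1134
nΣX² − (ΣX)² = 14442 − 13689 = 753; nΣY² − (ΣY)² = 32532 − 30276 = 2256
r = 1134 / √(753 × 2256) = 1134 / 1303.3679 ≈ 0.870

0.870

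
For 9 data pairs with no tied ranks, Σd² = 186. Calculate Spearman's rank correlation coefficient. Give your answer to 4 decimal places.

-0.5500

ρ = 1 − 6Σd² / [n(n²−1)] = 1 − 6×186 / (9×80)
  = 1 − 1116/720 = 1 − 1.55000 ≈ -0.5500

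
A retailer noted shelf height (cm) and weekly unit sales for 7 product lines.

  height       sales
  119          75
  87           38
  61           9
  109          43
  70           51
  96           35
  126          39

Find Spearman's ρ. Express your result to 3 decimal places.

Rank height: 6, 3, 1, 5, 2, 4, 7
Rank sales: 7, 3, 1, 5, 6, 2, 4
d = rank(height) − rank(sales): -1, 0, 0, 0, -4, 2, 3; Σd² = 30
ρ = 1 − 6Σd² / [n(n²−1)] = 1 − 6×30 / (7×48) = 1 − 180/336 ≈ 0.464

0.464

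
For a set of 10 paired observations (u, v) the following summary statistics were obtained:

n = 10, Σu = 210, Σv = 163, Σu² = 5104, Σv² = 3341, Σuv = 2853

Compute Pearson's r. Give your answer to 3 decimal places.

-0.827

r = (nΣuv − ΣuΣv) / √[(nΣu² − (Σu)²)(nΣv² − (Σv)²)]
Numerator: 10×2853 − 210×163 = -5700
Denominator: √[(51040 − 44100)(33410 − 26569)] = √[6940 × 6841] = 6890.3222
r = -5700 / 6890.3222 ≈ -0.827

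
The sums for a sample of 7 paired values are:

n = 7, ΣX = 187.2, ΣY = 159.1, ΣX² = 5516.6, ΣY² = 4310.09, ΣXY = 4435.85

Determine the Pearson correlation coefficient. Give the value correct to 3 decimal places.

r = (nΣXY − ΣXΣY) / √[(nΣX² − (ΣX)²)(nΣY² − (ΣY)²)]
Numerator: 7×4435.85 − 187.2×159.1 = 1267.43
Denominator: √[(38616.2 − 35043.84)(30170.63 − 25312.81)] = √[3572.36 × 4857.82] = 4165.7991
r = 1267.43 / 4165.7991 ≈ 0.304

0.304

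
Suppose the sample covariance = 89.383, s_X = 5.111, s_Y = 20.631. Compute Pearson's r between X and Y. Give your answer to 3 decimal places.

0.848

r = Cov(X,Y) / (s_X · s_Y) = 89.383 / (5.111 × 20.631)
  = 89.383 / 105.4450 ≈ 0.848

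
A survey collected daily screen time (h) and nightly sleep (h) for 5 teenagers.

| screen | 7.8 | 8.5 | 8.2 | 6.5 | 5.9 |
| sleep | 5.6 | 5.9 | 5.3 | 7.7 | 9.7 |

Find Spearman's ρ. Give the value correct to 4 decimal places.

-0.7000

Rank screen: 3, 5, 4, 2, 1
Rank sleep: 2, 3, 1, 4, 5
d = rank(screen) − rank(sleep): 1, 2, 3, -2, -4; Σd² = 34
ρ = 1 − 6Σd² / [n(n²−1)] = 1 − 6×34 / (5×24) = 1 − 204/120 ≈ -0.7000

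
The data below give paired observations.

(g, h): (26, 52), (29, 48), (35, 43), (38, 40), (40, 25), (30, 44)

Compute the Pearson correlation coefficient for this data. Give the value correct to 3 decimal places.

-0.884

n = 6, Σg = 198, Σh = 252, Σg² = 6686, Σh² = 11018, Σgh = 8089
nΣgh − ΣgΣh = 48534 − 49896 = -1362
nΣg² − (Σg)² = 40116 − 39204 = 912; nΣh² − (Σh)² = 66108 − 63504 = 2604
r = -1362 / √(912 × 2604) = -1362 / 1541.0542 ≈ -0.884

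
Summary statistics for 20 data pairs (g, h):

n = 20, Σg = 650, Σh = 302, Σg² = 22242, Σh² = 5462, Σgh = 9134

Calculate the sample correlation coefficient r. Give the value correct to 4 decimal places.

r = (nΣgh − ΣgΣh) / √[(nΣg² − (Σg)²)(nΣh² − (Σh)²)]
Numerator: 20×9134 − 650×302 = -13620
Denominator: √[(444840 − 422500)(109240 − 91204)] = √[22340 × 18036] = 20072.9729
r = -13620 / 20072.9729 ≈ -0.6785

-0.6785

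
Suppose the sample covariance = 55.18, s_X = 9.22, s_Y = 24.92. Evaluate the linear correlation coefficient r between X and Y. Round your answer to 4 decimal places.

0.2402

r = Cov(X,Y) / (s_X · s_Y) = 55.18 / (9.22 × 24.92)
  = 55.18 / 229.7624 ≈ 0.2402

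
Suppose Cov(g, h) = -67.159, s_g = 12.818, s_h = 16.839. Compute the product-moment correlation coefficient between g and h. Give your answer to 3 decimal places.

-0.311

r = Cov(g,h) / (s_g · s_h) = -67.159 / (12.818 × 16.839)
  = -67.159 / 215.8423 ≈ -0.311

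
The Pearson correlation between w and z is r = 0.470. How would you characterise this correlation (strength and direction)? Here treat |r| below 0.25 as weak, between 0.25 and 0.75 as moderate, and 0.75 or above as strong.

moderate positive

r = 0.470 > 0 so the relationship is positive.
|r| = 0.470, which falls in the moderate range.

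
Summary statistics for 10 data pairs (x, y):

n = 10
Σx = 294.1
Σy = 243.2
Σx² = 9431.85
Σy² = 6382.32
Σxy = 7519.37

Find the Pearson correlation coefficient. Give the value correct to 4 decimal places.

0.6065

r = (nΣxy − ΣxΣy) / √[(nΣx² − (Σx)²)(nΣy² − (Σy)²)]
Numerator: 10×7519.37 − 294.1×243.2 = 3668.58
Denominator: √[(94318.5 − 86494.81)(63823.2 − 59146.24)] = √[7823.69 × 4676.96] = 6049.0566
r = 3668.58 / 6049.0566 ≈ 0.6065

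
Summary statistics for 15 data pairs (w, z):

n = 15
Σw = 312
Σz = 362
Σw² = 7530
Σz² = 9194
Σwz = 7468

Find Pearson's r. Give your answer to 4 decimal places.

-0.0893

r = (nΣwz − ΣwΣz) / √[(nΣw² − (Σw)²)(nΣz² − (Σz)²)]
Numerator: 15×7468 − 312×362 = -924
Denominator: √[(112950 − 97344)(137910 − 131044)] = √[15606 × 6866] = 10351.3669
r = -924 / 10351.3669 ≈ -0.0893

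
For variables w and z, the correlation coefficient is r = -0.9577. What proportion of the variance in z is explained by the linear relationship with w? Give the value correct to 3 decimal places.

0.917

r² = (-0.9577)² = 0.917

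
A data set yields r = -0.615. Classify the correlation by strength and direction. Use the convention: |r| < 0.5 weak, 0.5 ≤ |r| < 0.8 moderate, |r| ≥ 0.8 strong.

moderate negative

r = -0.615 < 0 so the relationship is negative.
|r| = 0.615, which falls in the moderate range.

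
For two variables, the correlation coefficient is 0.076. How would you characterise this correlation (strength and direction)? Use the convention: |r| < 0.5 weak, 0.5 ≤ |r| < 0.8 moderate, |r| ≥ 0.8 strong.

r = 0.076 > 0 so the relationship is positive.
|r| = 0.076, which falls in the weak range.

weak positive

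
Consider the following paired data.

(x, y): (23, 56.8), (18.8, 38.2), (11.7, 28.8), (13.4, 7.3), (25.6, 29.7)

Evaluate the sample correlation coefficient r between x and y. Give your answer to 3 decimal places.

n = 5, Σx = 92.5, Σy = 160.8, Σx² = 1854.25, Σy² = 6450.3, Σxy = 3219.66
nΣxy − ΣxΣy = 16098.3 − 14874 = 1224.3
nΣx² − (Σx)² = 9271.25 − 8556.25 = 715; nΣy² − (Σy)² = 32251.5 − 25856.64 = 6394.86
r = 1224.3 / √(715 × 6394.86) = 1224.3 / 2138.2995 ≈ 0.573

0.573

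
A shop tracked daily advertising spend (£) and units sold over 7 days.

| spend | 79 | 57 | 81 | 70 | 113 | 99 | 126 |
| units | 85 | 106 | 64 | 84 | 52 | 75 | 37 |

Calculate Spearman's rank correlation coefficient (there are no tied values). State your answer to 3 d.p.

-0.929

Rank spend: 3, 1, 4, 2, 6, 5, 7
Rank units: 6, 7, 3, 5, 2, 4, 1
d = rank(spend) − rank(units): -3, -6, 1, -3, 4, 1, 6; Σd² = 108
ρ = 1 − 6Σd² / [n(n²−1)] = 1 − 6×108 / (7×48) = 1 − 648/336 ≈ -0.929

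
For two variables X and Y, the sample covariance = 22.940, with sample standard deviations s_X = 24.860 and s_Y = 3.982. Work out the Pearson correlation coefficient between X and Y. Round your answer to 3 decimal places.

r = Cov(X,Y) / (s_X · s_Y) = 22.940 / (24.860 × 3.982)
  = 22.940 / 98.9925 ≈ 0.232

0.232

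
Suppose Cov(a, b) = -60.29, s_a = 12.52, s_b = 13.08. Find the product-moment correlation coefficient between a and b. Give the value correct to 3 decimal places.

-0.368

r = Cov(a,b) / (s_a · s_b) = -60.29 / (12.52 × 13.08)
  = -60.29 / 163.7616 ≈ -0.368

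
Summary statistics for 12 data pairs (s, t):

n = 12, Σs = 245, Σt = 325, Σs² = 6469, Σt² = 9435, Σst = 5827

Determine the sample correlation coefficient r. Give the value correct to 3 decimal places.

r = (nΣst − ΣsΣt) / √[(nΣs² − (Σs)²)(nΣt² − (Σt)²)]
Numerator: 12×5827 − 245×325 = -9701
Denominator: √[(77628 − 60025)(113220 − 105625)] = √[17603 × 7595] = 11562.6461
r = -9701 / 11562.6461 ≈ -0.839

-0.839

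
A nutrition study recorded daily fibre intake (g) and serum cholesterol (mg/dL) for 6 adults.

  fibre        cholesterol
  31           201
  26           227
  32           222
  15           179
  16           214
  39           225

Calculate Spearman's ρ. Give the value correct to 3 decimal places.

0.543

Rank fibre: 4, 3, 5, 1, 2, 6
Rank cholesterol: 2, 6, 4, 1, 3, 5
d = rank(fibre) − rank(cholesterol): 2, -3, 1, 0, -1, 1; Σd² = 16
ρ = 1 − 6Σd² / [n(n²−1)] = 1 − 6×16 / (6×35) = 1 − 96/210 ≈ 0.543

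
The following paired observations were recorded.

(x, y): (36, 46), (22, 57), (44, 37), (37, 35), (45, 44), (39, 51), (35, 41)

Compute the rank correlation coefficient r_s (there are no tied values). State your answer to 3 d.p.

Rank x: 3, 1, 6, 4, 7, 5, 2
Rank y: 5, 7, 2, 1, 4, 6, 3
d = rank(x) − rank(y): -2, -6, 4, 3, 3, -1, -1; Σd² = 76
ρ = 1 − 6Σd² / [n(n²−1)] = 1 − 6×76 / (7×48) = 1 − 456/336 ≈ -0.357

-0.357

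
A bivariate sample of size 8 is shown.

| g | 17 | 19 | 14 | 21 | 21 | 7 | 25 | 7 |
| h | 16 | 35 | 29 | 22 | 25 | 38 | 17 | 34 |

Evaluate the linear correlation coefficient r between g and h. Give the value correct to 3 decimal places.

n = 8, Σg = 131, Σh = 216, Σg² = 2451, Σh² = 6320, Σgh = 3259
nΣgh − ΣgΣh = 26072 − 28296 = -2224
nΣg² − (Σg)² = 19608 − 17161 = 2447; nΣh² − (Σh)² = 50560 − 46656 = 3904
r = -2224 / √(2447 × 3904) = -2224 / 3090.8070 ≈ -0.720

-0.720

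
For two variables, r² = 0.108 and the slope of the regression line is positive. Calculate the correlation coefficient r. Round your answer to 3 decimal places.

0.329

|r| = √0.108 = 0.329
The association is positive, so r = 0.329.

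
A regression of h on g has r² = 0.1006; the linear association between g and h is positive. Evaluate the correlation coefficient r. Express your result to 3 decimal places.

|r| = √0.1006 = 0.317
The association is positive, so r = 0.317.

0.317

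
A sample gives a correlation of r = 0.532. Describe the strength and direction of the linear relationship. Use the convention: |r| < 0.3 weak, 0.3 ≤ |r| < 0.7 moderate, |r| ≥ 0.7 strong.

moderate positive

r = 0.532 > 0 so the relationship is positive.
|r| = 0.532, which falls in the moderate range.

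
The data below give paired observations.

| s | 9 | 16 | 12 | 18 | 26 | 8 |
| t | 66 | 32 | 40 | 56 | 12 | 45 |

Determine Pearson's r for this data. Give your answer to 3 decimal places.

n = 6, Σs = 89, Σt = 251, Σs² = 1545, Σt² = 12285, Σst = 3266
nΣst − ΣsΣt = 19596 − 22339 = -2743
nΣs² − (Σs)² = 9270 − 7921 = 1349; nΣt² − (Σt)² = 73710 − 63001 = 10709
r = -2743 / √(1349 × 10709) = -2743 / 3800.8474 ≈ -0.722

-0.722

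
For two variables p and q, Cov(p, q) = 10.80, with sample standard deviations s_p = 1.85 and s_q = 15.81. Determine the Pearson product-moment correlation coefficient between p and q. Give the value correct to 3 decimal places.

r = Cov(p,q) / (s_p · s_q) = 10.80 / (1.85 × 15.81)
  = 10.80 / 29.2485 ≈ 0.369

0.369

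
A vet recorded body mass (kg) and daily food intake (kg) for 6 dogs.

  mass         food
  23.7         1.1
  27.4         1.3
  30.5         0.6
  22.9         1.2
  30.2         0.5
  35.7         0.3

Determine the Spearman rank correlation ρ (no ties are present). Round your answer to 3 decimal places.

Rank mass: 2, 3, 5, 1, 4, 6
Rank food: 4, 6, 3, 5, 2, 1
d = rank(mass) − rank(food): -2, -3, 2, -4, 2, 5; Σd² = 62
ρ = 1 − 6Σd² / [n(n²−1)] = 1 − 6×62 / (6×35) = 1 − 372/210 ≈ -0.771

-0.771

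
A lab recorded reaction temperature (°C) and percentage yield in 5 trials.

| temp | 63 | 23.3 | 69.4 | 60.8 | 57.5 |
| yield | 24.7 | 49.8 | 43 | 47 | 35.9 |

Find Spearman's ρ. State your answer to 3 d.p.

Rank temp: 4, 1, 5, 3, 2
Rank yield: 1, 5, 3, 4, 2
d = rank(temp) − rank(yield): 3, -4, 2, -1, 0; Σd² = 30
ρ = 1 − 6Σd² / [n(n²−1)] = 1 − 6×30 / (5×24) = 1 − 180/120 ≈ -0.500

-0.500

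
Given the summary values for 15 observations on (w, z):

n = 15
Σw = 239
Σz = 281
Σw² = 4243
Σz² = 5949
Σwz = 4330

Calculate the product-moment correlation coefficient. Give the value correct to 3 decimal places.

r = (nΣwz − ΣwΣz) / √[(nΣw² − (Σw)²)(nΣz² − (Σz)²)]
Numerator: 15×4330 − 239×281 = -2209
Denominator: √[(63645 − 57121)(89235 − 78961)] = √[6524 × 10274] = 8187.0371
r = -2209 / 8187.0371 ≈ -0.270

-0.270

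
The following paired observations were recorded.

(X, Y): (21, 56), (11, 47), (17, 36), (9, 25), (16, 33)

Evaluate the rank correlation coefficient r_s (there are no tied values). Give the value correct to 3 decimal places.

0.700

Rank X: 5, 2, 4, 1, 3
Rank Y: 5, 4, 3, 1, 2
d = rank(X) − rank(Y): 0, -2, 1, 0, 1; Σd² = 6
ρ = 1 − 6Σd² / [n(n²−1)] = 1 − 6×6 / (5×24) = 1 − 36/120 ≈ 0.700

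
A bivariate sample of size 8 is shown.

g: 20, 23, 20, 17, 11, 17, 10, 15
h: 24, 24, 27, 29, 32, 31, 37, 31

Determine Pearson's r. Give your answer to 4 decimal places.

n = 8, Σg = 133, Σh = 235, Σg² = 2353, Σh² = 7037, Σgh = 3779
nΣgh − ΣgΣh = 30232 − 31255 = -1023
nΣg² − (Σg)² = 18824 − 17689 = 1135; nΣh² − (Σh)² = 56296 − 55225 = 1071
r = -1023 / √(1135 × 1071) = -1023 / 1102.5357 ≈ -0.9279

-0.9279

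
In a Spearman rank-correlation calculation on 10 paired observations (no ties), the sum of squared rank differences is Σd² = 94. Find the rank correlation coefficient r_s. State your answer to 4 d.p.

ρ = 1 − 6Σd² / [n(n²−1)] = 1 − 6×94 / (10×99)
  = 1 − 564/990 = 1 − 0.56970 ≈ 0.4303

0.4303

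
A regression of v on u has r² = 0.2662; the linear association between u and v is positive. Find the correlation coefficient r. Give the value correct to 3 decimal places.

|r| = √0.2662 = 0.516
The association is positive, so r = 0.516.

0.516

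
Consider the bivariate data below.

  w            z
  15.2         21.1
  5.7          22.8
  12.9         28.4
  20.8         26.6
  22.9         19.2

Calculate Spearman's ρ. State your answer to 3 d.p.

Rank w: 3, 1, 2, 4, 5
Rank z: 2, 3, 5, 4, 1
d = rank(w) − rank(z): 1, -2, -3, 0, 4; Σd² = 30
ρ = 1 − 6Σd² / [n(n²−1)] = 1 − 6×30 / (5×24) = 1 − 180/120 ≈ -0.500

-0.500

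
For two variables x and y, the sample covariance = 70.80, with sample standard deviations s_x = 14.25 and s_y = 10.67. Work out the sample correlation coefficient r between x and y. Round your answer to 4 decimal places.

0.4656

r = Cov(x,y) / (s_x · s_y) = 70.80 / (14.25 × 10.67)
  = 70.80 / 152.0475 ≈ 0.4656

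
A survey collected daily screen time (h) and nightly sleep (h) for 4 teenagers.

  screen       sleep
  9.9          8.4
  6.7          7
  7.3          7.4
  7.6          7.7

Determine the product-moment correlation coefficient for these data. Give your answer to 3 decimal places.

0.971

n = 4, Σx = 31.5, Σy = 30.5, Σx² = 253.95, Σy² = 233.61, Σxy = 242.6
nΣxy − ΣxΣy = 970.4 − 960.75 = 9.65
nΣx² − (Σx)² = 1015.8 − 992.25 = 23.55; nΣy² − (Σy)² = 934.44 − 930.25 = 4.19
r = 9.65 / √(23.55 × 4.19) = 9.65 / 9.9335 ≈ 0.971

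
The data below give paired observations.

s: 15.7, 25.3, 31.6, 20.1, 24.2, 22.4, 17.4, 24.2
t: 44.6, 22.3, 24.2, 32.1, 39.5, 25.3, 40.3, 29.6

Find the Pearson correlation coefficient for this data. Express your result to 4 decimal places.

n = 8, Σs = 180.9, Σt = 257.9, Σs² = 4264.95, Σt² = 8803.09, Σst = 5614.5
nΣst − ΣsΣt = 44916 − 46654.11 = -1738.11
nΣs² − (Σs)² = 34119.6 − 32724.81 = 1394.79; nΣt² − (Σt)² = 70424.72 − 66512.41 = 3912.31
r = -1738.11 / √(1394.79 × 3912.31) = -1738.11 / 2335.9903 ≈ -0.7441

-0.7441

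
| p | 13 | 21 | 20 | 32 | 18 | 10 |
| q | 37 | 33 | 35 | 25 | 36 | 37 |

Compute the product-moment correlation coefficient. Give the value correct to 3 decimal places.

n = 6, Σp = 114, Σq = 203, Σp² = 2458, Σq² = 6973, Σpq = 3692
nΣpq − ΣpΣq = 22152 − 23142 = -990
nΣp² − (Σp)² = 14748 − 12996 = 1752; nΣq² − (Σq)² = 41838 − 41209 = 629
r = -990 / √(1752 × 629) = -990 / 1049.7657 ≈ -0.943

-0.943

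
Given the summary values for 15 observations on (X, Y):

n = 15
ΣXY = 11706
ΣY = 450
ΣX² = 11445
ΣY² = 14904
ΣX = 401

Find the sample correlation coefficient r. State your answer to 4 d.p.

-0.3212

r = (nΣXY − ΣXΣY) / √[(nΣX² − (ΣX)²)(nΣY² − (ΣY)²)]
Numerator: 15×11706 − 401×450 = -4860
Denominator: √[(171675 − 160801)(223560 − 202500)] = √[10874 × 21060] = 15132.9587
r = -4860 / 15132.9587 ≈ -0.3212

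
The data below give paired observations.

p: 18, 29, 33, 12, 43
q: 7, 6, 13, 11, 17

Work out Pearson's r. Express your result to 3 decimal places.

n = 5, Σp = 135, Σq = 54, Σp² = 4247, Σq² = 664, Σpq = 1592
nΣpq − ΣpΣq = 7960 − 7290 = 670
nΣp² − (Σp)² = 21235 − 18225 = 3010; nΣq² − (Σq)² = 3320 − 2916 = 404
r = 670 / √(3010 × 404) = 670 / 1102.7420 ≈ 0.608

0.608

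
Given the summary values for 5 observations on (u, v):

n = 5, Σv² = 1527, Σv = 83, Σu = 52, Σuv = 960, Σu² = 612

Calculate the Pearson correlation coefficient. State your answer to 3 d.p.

0.939

r = (nΣuv − ΣuΣv) / √[(nΣu² − (Σu)²)(nΣv² − (Σv)²)]
Numerator: 5×960 − 52×83 = 484
Denominator: √[(3060 − 2704)(7635 − 6889)] = √[356 × 746] = 515.3407
r = 484 / 515.3407 ≈ 0.939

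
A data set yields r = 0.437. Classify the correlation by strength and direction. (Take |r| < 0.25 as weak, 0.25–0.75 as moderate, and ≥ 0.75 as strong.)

moderate positive

r = 0.437 > 0 so the relationship is positive.
|r| = 0.437, which falls in the moderate range.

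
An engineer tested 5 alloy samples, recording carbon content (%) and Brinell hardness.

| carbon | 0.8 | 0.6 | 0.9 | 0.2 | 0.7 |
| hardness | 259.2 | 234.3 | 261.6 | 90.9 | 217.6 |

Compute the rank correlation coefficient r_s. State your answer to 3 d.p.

Rank carbon: 4, 2, 5, 1, 3
Rank hardness: 4, 3, 5, 1, 2
d = rank(carbon) − rank(hardness): 0, -1, 0, 0, 1; Σd² = 2
ρ = 1 − 6Σd² / [n(n²−1)] = 1 − 6×2 / (5×24) = 1 − 12/120 ≈ 0.900

0.900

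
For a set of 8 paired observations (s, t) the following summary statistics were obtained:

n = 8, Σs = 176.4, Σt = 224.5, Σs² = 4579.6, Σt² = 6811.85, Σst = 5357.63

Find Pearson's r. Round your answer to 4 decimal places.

r = (nΣst − ΣsΣt) / √[(nΣs² − (Σs)²)(nΣt² − (Σt)²)]
Numerator: 8×5357.63 − 176.4×224.5 = 3259.24
Denominator: √[(36636.8 − 31116.96)(54494.8 − 50400.25)] = √[5519.84 × 4094.55] = 4754.0783
r = 3259.24 / 4754.0783 ≈ 0.6856

0.6856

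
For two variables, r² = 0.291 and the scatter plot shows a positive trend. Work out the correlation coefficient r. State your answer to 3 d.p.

0.539

|r| = √0.291 = 0.539
The association is positive, so r = 0.539.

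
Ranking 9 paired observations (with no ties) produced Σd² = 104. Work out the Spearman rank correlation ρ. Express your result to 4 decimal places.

ρ = 1 − 6Σd² / [n(n²−1)] = 1 − 6×104 / (9×80)
  = 1 − 624/720 = 1 − 0.86667 ≈ 0.1333

0.1333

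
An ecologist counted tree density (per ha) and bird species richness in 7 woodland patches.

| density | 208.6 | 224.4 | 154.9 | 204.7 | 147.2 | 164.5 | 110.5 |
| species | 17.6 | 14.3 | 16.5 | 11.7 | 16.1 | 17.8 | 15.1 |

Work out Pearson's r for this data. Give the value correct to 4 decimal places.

-0.2627

n = 7, Σx = 1214.8, Σy = 109.1, Σx² = 220703.76, Σy² = 1727.45, Σxy = 18797.69
nΣxy − ΣxΣy = 131583.83 − 132534.68 = -950.85
nΣx² − (Σx)² = 1544926.32 − 1475739.04 = 69187.28; nΣy² − (Σy)² = 12092.15 − 11902.81 = 189.34
r = -950.85 / √(69187.28 × 189.34) = -950.85 / 3619.3811 ≈ -0.2627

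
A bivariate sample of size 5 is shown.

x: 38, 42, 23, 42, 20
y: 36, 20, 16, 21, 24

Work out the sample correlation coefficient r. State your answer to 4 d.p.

n = 5, Σx = 165, Σy = 117, Σx² = 5901, Σy² = 2969, Σxy = 3938
nΣxy − ΣxΣy = 19690 − 19305 = 385
nΣx² − (Σx)² = 29505 − 27225 = 2280; nΣy² − (Σy)² = 14845 − 13689 = 1156
r = 385 / √(2280 × 1156) = 385 / 1623.4777 ≈ 0.2371

0.2371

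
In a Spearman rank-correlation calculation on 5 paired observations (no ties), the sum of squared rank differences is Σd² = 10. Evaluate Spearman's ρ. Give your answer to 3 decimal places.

0.500

ρ = 1 − 6Σd² / [n(n²−1)] = 1 − 6×10 / (5×24)
  = 1 − 60/120 = 1 − 0.5000 ≈ 0.500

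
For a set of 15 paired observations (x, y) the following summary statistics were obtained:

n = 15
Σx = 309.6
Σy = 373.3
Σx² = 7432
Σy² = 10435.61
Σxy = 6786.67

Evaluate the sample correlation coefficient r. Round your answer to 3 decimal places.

-0.841

r = (nΣxy − ΣxΣy) / √[(nΣx² − (Σx)²)(nΣy² − (Σy)²)]
Numerator: 15×6786.67 − 309.6×373.3 = -13773.63
Denominator: √[(111480 − 95852.16)(156534.15 − 139352.89)] = √[15627.84 × 17181.26] = 16386.1521
r = -13773.63 / 16386.1521 ≈ -0.841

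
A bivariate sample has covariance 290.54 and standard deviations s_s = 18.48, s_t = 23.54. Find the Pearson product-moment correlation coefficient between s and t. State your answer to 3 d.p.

r = Cov(s,t) / (s_s · s_t) = 290.54 / (18.48 × 23.54)
  = 290.54 / 435.0192 ≈ 0.668

0.668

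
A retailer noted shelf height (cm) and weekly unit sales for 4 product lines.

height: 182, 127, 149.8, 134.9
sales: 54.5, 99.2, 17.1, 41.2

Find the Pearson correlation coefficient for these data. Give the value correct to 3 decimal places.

n = 4, Σx = 593.7, Σy = 212, Σx² = 89891.05, Σy² = 14800.74, Σxy = 30636.86
nΣxy − ΣxΣy = 122547.44 − 125864.4 = -3316.96
nΣx² − (Σx)² = 359564.2 − 352479.69 = 7084.51; nΣy² − (Σy)² = 59202.96 − 44944 = 14258.96
r = -3316.96 / √(7084.51 × 14258.96) = -3316.96 / 10050.7584 ≈ -0.330

-0.330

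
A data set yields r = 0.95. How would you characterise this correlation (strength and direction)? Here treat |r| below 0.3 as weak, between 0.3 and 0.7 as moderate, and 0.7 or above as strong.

r = 0.95 > 0 so the relationship is positive.
|r| = 0.95, which falls in the strong range.

strong positive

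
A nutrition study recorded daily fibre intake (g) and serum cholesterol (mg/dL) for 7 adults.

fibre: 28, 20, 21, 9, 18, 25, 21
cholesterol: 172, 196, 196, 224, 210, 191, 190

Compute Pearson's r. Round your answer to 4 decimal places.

n = 7, Σx = 142, Σy = 1379, Σx² = 3096, Σy² = 273273, Σxy = 27413
nΣxy − ΣxΣy = 191891 − 195818 = -3927
nΣx² − (Σx)² = 21672 − 20164 = 1508; nΣy² − (Σy)² = 1912911 − 1901641 = 11270
r = -3927 / √(1508 × 11270) = -3927 / 4122.5186 ≈ -0.9526

-0.9526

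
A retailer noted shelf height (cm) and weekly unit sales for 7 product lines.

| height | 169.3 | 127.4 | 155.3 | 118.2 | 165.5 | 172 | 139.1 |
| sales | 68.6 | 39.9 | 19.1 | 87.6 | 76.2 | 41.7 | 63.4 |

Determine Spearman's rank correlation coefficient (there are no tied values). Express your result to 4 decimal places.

Rank height: 6, 2, 4, 1, 5, 7, 3
Rank sales: 5, 2, 1, 7, 6, 3, 4
d = rank(height) − rank(sales): 1, 0, 3, -6, -1, 4, -1; Σd² = 64
ρ = 1 − 6Σd² / [n(n²−1)] = 1 − 6×64 / (7×48) = 1 − 384/336 ≈ -0.1429

-0.1429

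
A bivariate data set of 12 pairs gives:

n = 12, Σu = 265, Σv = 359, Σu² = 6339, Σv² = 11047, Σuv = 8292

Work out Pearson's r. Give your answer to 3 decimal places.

r = (nΣuv − ΣuΣv) / √[(nΣu² − (Σu)²)(nΣv² − (Σv)²)]
Numerator: 12×8292 − 265×359 = 4369
Denominator: √[(76068 − 70225)(132564 − 128881)] = √[5843 × 3683] = 4638.9405
r = 4369 / 4638.9405 ≈ 0.942

0.942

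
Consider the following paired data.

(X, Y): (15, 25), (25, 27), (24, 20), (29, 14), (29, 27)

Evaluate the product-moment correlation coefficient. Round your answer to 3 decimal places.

-0.298

n = 5, ΣX = 122, ΣY = 113, ΣX² = 3108, ΣY² = 2679, ΣXY = 2719
nΣXY − ΣXΣY = 13595 − 13786 = -191
nΣX² − (ΣX)² = 15540 − 14884 = 656; nΣY² − (ΣY)² = 13395 − 12769 = 626
r = -191 / √(656 × 626) = -191 / 640.8245 ≈ -0.298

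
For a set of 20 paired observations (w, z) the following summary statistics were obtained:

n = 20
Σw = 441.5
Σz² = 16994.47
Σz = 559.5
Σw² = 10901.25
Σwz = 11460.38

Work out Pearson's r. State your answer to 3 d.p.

r = (nΣwz − ΣwΣz) / √[(nΣw² − (Σw)²)(nΣz² − (Σz)²)]
Numerator: 20×11460.38 − 441.5×559.5 = -17811.65
Denominator: √[(218025 − 194922.25)(339889.4 − 313040.25)] = √[23102.75 × 26849.15] = 24905.6058
r = -17811.65 / 24905.6058 ≈ -0.715

-0.715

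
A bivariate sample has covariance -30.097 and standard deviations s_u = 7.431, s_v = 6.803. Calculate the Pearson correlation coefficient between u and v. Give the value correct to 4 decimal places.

-0.5954

r = Cov(u,v) / (s_u · s_v) = -30.097 / (7.431 × 6.803)
  = -30.097 / 50.5531 ≈ -0.5954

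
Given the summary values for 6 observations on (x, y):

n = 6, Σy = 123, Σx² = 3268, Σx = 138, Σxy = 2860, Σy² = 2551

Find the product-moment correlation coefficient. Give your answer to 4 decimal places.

0.5887

r = (nΣxy − ΣxΣy) / √[(nΣx² − (Σx)²)(nΣy² − (Σy)²)]
Numerator: 6×2860 − 138×123 = 186
Denominator: √[(19608 − 19044)(15306 − 15129)] = √[564 × 177] = 315.9557
r = 186 / 315.9557 ≈ 0.5887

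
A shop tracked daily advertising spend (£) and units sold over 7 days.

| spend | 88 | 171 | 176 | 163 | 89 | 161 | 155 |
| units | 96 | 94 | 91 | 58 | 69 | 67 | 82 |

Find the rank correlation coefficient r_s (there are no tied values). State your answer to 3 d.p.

-0.107

Rank spend: 1, 6, 7, 5, 2, 4, 3
Rank units: 7, 6, 5, 1, 3, 2, 4
d = rank(spend) − rank(units): -6, 0, 2, 4, -1, 2, -1; Σd² = 62
ρ = 1 − 6Σd² / [n(n²−1)] = 1 − 6×62 / (7×48) = 1 − 372/336 ≈ -0.107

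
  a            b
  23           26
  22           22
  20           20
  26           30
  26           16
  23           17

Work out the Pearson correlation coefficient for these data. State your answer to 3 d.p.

0.196

n = 6, Σa = 140, Σb = 131, Σa² = 3294, Σb² = 3005, Σab = 3069
nΣab − ΣaΣb = 18414 − 18340 = 74
nΣa² − (Σa)² = 19764 − 19600 = 164; nΣb² − (Σb)² = 18030 − 17161 = 869
r = 74 / √(164 × 869) = 74 / 377.5129 ≈ 0.196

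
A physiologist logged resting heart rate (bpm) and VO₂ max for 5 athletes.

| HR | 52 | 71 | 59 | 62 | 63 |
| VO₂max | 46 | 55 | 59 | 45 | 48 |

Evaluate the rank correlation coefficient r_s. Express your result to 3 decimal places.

0.200

Rank HR: 1, 5, 2, 3, 4
Rank VO₂max: 2, 4, 5, 1, 3
d = rank(HR) − rank(VO₂max): -1, 1, -3, 2, 1; Σd² = 16
ρ = 1 − 6Σd² / [n(n²−1)] = 1 − 6×16 / (5×24) = 1 − 96/120 ≈ 0.200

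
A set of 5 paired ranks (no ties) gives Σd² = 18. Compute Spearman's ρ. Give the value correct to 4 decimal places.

ρ = 1 − 6Σd² / [n(n²−1)] = 1 − 6×18 / (5×24)
  = 1 − 108/120 = 1 − 0.90000 ≈ 0.1000

0.1000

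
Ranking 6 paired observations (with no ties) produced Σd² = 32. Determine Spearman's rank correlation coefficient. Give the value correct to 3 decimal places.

ρ = 1 − 6Σd² / [n(n²−1)] = 1 − 6×32 / (6×35)
  = 1 − 192/210 = 1 − 0.9143 ≈ 0.086

0.086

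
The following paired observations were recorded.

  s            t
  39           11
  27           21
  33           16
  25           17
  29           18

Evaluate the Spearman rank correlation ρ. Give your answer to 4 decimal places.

Rank s: 5, 2, 4, 1, 3
Rank t: 1, 5, 2, 3, 4
d = rank(s) − rank(t): 4, -3, 2, -2, -1; Σd² = 34
ρ = 1 − 6Σd² / [n(n²−1)] = 1 − 6×34 / (5×24) = 1 − 204/120 ≈ -0.7000

-0.7000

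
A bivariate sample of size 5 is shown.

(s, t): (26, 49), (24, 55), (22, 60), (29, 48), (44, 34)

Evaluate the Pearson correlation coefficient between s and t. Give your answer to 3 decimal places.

n = 5, Σs = 145, Σt = 246, Σs² = 4513, Σt² = 12486, Σst = 6802
nΣst − ΣsΣt = 34010 − 35670 = -1660
nΣs² − (Σs)² = 22565 − 21025 = 1540; nΣt² − (Σt)² = 62430 − 60516 = 1914
r = -1660 / √(1540 × 1914) = -1660 / 1716.8459 ≈ -0.967

-0.967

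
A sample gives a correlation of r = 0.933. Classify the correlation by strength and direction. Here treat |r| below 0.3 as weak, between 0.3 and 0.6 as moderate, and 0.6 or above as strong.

r = 0.933 > 0 so the relationship is positive.
|r| = 0.933, which falls in the strong range.

strong positive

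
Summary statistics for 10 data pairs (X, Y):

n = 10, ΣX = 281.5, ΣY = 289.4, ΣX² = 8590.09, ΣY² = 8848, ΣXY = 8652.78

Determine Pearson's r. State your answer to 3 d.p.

0.902

r = (nΣXY − ΣXΣY) / √[(nΣX² − (ΣX)²)(nΣY² − (ΣY)²)]
Numerator: 10×8652.78 − 281.5×289.4 = 5061.7
Denominator: √[(85900.9 − 79242.25)(88480 − 83752.36)] = √[6658.65 × 4727.64] = 5610.6773
r = 5061.7 / 5610.6773 ≈ 0.902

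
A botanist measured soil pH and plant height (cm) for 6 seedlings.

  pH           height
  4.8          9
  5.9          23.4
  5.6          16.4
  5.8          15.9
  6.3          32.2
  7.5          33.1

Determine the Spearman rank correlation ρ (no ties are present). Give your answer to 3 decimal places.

0.943

Rank pH: 1, 4, 2, 3, 5, 6
Rank height: 1, 4, 3, 2, 5, 6
d = rank(pH) − rank(height): 0, 0, -1, 1, 0, 0; Σd² = 2
ρ = 1 − 6Σd² / [n(n²−1)] = 1 − 6×2 / (6×35) = 1 − 12/210 ≈ 0.943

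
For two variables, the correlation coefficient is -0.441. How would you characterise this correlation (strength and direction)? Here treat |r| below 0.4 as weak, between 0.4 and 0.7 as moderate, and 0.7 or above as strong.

moderate negative

r = -0.441 < 0 so the relationship is negative.
|r| = 0.441, which falls in the moderate range.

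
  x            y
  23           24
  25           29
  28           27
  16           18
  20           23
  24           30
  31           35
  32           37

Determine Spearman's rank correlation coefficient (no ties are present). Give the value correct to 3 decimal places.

Rank x: 3, 5, 6, 1, 2, 4, 7, 8
Rank y: 3, 5, 4, 1, 2, 6, 7, 8
d = rank(x) − rank(y): 0, 0, 2, 0, 0, -2, 0, 0; Σd² = 8
ρ = 1 − 6Σd² / [n(n²−1)] = 1 − 6×8 / (8×63) = 1 − 48/504 ≈ 0.905

0.905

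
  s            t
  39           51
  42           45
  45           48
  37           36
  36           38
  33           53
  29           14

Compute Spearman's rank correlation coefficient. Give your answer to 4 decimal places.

0.3214

Rank s: 5, 6, 7, 4, 3, 2, 1
Rank t: 6, 4, 5, 2, 3, 7, 1
d = rank(s) − rank(t): -1, 2, 2, 2, 0, -5, 0; Σd² = 38
ρ = 1 − 6Σd² / [n(n²−1)] = 1 − 6×38 / (7×48) = 1 − 228/336 ≈ 0.3214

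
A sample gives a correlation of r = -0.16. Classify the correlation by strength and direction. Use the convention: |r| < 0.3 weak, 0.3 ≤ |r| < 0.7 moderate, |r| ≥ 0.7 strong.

r = -0.16 < 0 so the relationship is negative.
|r| = 0.16, which falls in the weak range.

weak negative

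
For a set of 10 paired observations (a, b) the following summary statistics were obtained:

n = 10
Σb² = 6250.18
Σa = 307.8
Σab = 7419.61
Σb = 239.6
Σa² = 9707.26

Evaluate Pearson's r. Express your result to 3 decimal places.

r = (nΣab − ΣaΣb) / √[(nΣa² − (Σa)²)(nΣb² − (Σb)²)]
Numerator: 10×7419.61 − 307.8×239.6 = 447.22
Denominator: √[(97072.6 − 94740.84)(62501.8 − 57408.16)] = √[2331.76 × 5093.64] = 3446.3235
r = 447.22 / 3446.3235 ≈ 0.130

0.130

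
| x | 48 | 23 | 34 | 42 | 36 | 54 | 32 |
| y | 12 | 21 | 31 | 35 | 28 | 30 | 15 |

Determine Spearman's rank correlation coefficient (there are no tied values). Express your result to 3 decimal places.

0.179

Rank x: 6, 1, 3, 5, 4, 7, 2
Rank y: 1, 3, 6, 7, 4, 5, 2
d = rank(x) − rank(y): 5, -2, -3, -2, 0, 2, 0; Σd² = 46
ρ = 1 − 6Σd² / [n(n²−1)] = 1 − 6×46 / (7×48) = 1 − 276/336 ≈ 0.179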